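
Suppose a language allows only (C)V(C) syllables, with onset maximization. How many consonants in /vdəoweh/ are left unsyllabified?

Under (C)V(C), the unsyllabifiable consonants are /v/ (at most one coda consonant is licensed; onsets are limited to one consonant).

1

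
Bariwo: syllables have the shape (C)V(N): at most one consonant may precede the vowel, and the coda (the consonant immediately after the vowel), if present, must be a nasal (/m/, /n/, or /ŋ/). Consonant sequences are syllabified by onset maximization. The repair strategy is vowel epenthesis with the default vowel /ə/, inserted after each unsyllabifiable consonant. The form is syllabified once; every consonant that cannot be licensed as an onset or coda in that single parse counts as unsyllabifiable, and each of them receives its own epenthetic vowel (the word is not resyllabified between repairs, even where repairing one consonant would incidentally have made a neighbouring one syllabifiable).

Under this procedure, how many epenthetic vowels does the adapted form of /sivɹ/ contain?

2

The unsyllabifiable consonants are /v/, /ɹ/; each receives one epenthetic vowel.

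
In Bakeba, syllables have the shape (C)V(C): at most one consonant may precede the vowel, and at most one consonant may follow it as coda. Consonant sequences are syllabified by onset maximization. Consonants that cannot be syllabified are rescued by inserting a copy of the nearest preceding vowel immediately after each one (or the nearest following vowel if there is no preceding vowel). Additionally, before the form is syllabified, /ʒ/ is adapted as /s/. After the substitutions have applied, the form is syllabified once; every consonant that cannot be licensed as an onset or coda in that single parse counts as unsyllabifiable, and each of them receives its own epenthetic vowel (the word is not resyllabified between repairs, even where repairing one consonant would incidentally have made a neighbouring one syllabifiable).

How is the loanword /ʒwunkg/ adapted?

Substitution: /ʒ/ → /s/, giving /swunkg/.
The consonants /s/, /k/, /g/ cannot be parsed into a legal (C)V(C) syllable (at most one coda consonant is licensed; onsets are limited to one consonant).
Inserting the epenthetic vowel yields /s/ → /su/, /k/ → /ku/, /g/ → /gu/.

suwunkugu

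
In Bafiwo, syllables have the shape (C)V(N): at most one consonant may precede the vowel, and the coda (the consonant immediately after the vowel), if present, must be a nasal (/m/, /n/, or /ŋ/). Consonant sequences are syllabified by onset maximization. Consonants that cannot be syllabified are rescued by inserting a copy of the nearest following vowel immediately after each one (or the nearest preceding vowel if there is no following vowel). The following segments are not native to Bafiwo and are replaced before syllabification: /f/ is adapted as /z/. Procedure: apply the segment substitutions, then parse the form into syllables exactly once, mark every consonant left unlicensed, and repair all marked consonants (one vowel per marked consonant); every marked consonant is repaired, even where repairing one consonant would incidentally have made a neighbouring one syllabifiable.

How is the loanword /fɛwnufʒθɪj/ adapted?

zɛwunuzɪʒɪθɪjɪ

Substitution: /f/ → /z/, giving /zɛwnuzʒθɪj/.
Under (C)V(N), the unsyllabifiable consonants are /w/, /z/, /ʒ/, /j/ (only a nasal (/m/, /n/, or /ŋ/) is licensed in coda position; onsets are limited to one consonant).
Epenthesis after each stranded consonant: /w/ → /wu/, /z/ → /zɪ/, /ʒ/ → /ʒɪ/, /j/ → /jɪ/.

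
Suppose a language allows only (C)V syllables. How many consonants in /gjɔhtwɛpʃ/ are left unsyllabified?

5

The consonants /g/, /h/, /t/, /p/, /ʃ/ cannot be parsed into a legal (C)V syllable (no codas are permitted; onsets are limited to one consonant).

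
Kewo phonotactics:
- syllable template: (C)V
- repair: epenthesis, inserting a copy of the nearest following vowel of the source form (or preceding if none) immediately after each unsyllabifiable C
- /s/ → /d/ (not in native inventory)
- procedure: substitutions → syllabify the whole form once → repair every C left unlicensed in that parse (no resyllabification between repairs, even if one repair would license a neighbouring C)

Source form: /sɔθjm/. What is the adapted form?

dɔθɔjɔmɔ

Substitution: /s/ → /d/, giving /dɔθjm/.
The consonants /θ/, /j/, /m/ cannot be parsed into a legal (C)V syllable (no codas are permitted; onsets are limited to one consonant).
Each unlicensed consonant becomes the onset of a new syllable: /θ/ → /θɔ/, /j/ → /jɔ/, /m/ → /mɔ/.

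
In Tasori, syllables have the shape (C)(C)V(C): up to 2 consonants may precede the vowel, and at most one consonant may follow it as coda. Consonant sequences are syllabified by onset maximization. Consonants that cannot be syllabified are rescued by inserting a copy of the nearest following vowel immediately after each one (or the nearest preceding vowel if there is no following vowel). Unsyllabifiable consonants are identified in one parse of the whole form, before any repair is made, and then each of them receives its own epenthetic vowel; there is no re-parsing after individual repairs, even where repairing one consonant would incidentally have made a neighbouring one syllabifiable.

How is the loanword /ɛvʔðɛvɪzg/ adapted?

The consonants /g/ cannot be parsed into a legal (C)(C)V(C) syllable (at most one coda consonant is licensed; onsets may contain at most 2 consonants).
Each unlicensed consonant becomes the onset of a new syllable: /g/ → /gɪ/.

ɛvʔðɛvɪzgɪ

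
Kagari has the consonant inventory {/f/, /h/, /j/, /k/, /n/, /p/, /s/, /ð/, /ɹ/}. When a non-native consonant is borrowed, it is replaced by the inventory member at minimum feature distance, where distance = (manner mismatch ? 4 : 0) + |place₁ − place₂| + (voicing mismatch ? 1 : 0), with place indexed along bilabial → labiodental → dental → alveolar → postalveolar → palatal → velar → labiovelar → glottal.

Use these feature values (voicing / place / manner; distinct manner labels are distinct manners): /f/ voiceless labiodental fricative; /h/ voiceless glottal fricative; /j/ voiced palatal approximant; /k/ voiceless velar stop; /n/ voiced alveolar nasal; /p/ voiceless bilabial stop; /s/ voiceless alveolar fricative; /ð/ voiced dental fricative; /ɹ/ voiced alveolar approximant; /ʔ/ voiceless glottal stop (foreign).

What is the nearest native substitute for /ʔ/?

/k/ is closest: same manner (stop), place distance 2 (glottal→velar), same voicing; total 2. Next closest is /h/ at distance 4.

k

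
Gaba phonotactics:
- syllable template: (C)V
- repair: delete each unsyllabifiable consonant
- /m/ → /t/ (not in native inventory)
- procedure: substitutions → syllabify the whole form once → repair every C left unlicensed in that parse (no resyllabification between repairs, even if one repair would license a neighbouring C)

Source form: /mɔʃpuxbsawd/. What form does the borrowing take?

tɔpusa

Substitution: /m/ → /t/, giving /tɔʃpuxbsawd/.
Syllabifying with onset maximization leaves /ʃ/, /x/, /b/, /w/, /d/ stranded (no codas are permitted; onsets are limited to one consonant).
Each unlicensed consonant is deleted: /ʃ/, /x/, /b/, /w/, /d/.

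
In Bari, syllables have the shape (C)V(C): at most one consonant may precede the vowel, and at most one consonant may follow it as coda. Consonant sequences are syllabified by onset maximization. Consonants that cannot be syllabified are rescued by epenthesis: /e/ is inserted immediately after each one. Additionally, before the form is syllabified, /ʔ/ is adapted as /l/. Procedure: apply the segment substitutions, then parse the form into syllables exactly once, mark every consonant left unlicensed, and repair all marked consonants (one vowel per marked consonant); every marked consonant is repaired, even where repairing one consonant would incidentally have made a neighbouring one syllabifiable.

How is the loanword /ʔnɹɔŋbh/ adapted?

leneɹɔŋbehe

Substitution: /ʔ/ → /l/, giving /lnɹɔŋbh/.
The consonants /l/, /n/, /b/, /h/ cannot be parsed into a legal (C)V(C) syllable (at most one coda consonant is licensed; onsets are limited to one consonant).
Each unlicensed consonant becomes the onset of a new syllable: /l/ → /le/, /n/ → /ne/, /b/ → /be/, /h/ → /he/.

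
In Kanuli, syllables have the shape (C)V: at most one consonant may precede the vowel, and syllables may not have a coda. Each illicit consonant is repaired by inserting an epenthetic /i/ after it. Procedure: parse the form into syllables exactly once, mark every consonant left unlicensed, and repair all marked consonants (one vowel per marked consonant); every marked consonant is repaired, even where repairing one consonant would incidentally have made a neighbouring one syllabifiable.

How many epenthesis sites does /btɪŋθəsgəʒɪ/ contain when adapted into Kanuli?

3

The unsyllabifiable consonants are /b/, /ŋ/, /s/; each receives one epenthetic vowel.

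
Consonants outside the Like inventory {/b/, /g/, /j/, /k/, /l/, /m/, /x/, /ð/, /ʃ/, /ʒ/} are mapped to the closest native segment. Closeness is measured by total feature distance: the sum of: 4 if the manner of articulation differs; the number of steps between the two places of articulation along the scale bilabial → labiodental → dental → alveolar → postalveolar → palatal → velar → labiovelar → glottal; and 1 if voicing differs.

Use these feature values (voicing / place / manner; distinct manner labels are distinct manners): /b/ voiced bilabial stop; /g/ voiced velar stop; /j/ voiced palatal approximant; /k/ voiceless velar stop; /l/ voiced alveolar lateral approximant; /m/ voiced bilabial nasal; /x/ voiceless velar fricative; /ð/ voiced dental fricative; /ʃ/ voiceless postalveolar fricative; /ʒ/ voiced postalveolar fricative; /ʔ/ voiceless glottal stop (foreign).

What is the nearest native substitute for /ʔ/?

k

/k/ is closest: same manner (stop), place distance 2 (glottal→velar), same voicing; total 2. Next closest is /g/ at distance 3.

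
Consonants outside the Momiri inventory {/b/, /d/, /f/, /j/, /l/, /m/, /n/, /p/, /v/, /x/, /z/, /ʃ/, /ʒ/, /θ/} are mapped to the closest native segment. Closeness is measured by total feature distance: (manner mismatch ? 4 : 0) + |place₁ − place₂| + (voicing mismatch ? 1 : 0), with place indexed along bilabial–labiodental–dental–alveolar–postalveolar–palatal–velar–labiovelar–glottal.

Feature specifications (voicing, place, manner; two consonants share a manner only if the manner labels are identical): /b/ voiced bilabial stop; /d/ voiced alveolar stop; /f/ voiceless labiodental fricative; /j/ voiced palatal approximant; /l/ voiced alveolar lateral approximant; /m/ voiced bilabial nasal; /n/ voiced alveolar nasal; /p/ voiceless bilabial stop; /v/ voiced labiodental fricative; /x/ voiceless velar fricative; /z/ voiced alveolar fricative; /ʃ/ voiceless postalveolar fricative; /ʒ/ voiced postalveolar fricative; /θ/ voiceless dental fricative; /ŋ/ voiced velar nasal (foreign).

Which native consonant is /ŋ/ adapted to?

n

/n/ is closest: same manner (nasal), place distance 3 (velar→alveolar), same voicing; total 3. Next closest is /j/ at distance 5.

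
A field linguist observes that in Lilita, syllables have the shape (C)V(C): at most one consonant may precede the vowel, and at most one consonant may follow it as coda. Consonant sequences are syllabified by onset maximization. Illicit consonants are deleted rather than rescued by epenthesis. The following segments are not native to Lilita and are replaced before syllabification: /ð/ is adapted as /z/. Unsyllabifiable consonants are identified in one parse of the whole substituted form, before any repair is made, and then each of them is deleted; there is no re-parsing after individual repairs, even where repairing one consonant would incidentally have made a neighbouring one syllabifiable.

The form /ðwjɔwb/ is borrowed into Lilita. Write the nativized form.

Substitution: /ð/ → /z/, giving /zwjɔwb/.
Under (C)V(C), the unsyllabifiable consonants are /z/, /w/, /b/ (at most one coda consonant is licensed; onsets are limited to one consonant).
Each unlicensed consonant is deleted: /z/, /w/, /b/.

jɔw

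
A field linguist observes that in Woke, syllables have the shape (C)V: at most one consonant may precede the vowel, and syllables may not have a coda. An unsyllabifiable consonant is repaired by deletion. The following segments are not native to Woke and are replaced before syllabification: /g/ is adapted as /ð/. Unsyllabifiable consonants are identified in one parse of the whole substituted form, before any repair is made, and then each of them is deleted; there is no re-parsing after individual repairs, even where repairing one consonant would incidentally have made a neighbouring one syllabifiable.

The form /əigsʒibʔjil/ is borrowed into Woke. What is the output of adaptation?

Substitution: /g/ → /ð/, giving /əiðsʒibʔjil/.
Under (C)V, the unsyllabifiable consonants are /ð/, /s/, /b/, /ʔ/, /l/ (no codas are permitted; onsets are limited to one consonant).
Deletion applies to /ð/, /s/, /b/, /ʔ/, /l/.

əiʒiji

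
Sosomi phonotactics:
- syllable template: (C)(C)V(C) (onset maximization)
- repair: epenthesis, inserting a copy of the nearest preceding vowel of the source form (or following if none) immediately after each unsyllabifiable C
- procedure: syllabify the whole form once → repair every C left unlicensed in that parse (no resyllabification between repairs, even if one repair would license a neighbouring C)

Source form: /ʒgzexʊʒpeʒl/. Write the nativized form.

Syllabifying with onset maximization leaves /ʒ/, /l/ stranded (at most one coda consonant is licensed; onsets may contain at most 2 consonants).
Epenthesis after each stranded consonant: /ʒ/ → /ʒe/, /l/ → /le/.

ʒegzexʊʒpeʒle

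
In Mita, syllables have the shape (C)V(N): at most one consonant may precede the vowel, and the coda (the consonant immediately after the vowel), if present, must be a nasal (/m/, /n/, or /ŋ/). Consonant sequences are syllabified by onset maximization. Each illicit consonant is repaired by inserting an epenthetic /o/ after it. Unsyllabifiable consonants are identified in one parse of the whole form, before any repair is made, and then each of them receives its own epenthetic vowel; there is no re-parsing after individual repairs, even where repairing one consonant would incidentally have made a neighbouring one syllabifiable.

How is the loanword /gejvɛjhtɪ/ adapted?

gejovɛjohotɪ

Syllabifying with onset maximization leaves /j/, /j/, /h/ stranded (only a nasal (/m/, /n/, or /ŋ/) is licensed in coda position; onsets are limited to one consonant).
Epenthesis after each stranded consonant: /j/ → /jo/, /j/ → /jo/, /h/ → /ho/.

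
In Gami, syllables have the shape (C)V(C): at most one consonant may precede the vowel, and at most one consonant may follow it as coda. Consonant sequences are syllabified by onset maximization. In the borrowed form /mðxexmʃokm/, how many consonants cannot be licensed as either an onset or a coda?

4

Under (C)V(C), the unsyllabifiable consonants are /m/, /ð/, /m/, /m/ (at most one coda consonant is licensed; onsets are limited to one consonant).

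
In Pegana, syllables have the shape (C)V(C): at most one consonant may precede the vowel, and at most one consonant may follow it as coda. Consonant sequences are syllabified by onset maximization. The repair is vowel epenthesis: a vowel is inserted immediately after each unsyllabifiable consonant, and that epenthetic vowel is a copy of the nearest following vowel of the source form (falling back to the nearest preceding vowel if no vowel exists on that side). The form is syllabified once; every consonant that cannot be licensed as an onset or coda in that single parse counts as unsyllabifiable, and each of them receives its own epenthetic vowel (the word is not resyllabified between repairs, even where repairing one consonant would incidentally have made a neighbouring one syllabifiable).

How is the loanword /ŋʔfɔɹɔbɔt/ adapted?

ŋɔʔɔfɔɹɔbɔt

Syllabifying with onset maximization leaves /ŋ/, /ʔ/ stranded (at most one coda consonant is licensed; onsets are limited to one consonant).
Inserting the epenthetic vowel yields /ŋ/ → /ŋɔ/, /ʔ/ → /ʔɔ/.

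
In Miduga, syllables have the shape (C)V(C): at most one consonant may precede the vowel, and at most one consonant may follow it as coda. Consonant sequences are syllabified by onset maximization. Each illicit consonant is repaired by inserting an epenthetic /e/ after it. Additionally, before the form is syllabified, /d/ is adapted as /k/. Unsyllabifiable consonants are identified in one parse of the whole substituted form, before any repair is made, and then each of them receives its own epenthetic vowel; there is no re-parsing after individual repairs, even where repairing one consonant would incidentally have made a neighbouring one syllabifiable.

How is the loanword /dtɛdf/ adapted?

ketɛkfe

Substitution: /d/ → /k/, giving /ktɛkf/.
The consonants /k/, /f/ cannot be parsed into a legal (C)V(C) syllable (at most one coda consonant is licensed; onsets are limited to one consonant).
Epenthesis after each stranded consonant: /k/ → /ke/, /f/ → /fe/.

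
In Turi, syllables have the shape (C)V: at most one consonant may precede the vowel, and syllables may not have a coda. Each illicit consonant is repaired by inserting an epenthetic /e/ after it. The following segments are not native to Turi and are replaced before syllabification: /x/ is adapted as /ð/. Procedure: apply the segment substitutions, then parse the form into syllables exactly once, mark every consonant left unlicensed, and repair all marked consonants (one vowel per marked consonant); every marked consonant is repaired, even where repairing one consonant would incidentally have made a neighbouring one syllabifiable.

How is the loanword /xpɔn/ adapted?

Substitution: /x/ → /ð/, giving /ðpɔn/.
Under (C)V, the unsyllabifiable consonants are /ð/, /n/ (no codas are permitted; onsets are limited to one consonant).
Inserting the epenthetic vowel yields /ð/ → /ðe/, /n/ → /ne/.

ðepɔne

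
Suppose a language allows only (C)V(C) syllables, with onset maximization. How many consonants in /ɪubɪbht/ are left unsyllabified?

Syllabifying with onset maximization leaves /h/, /t/ stranded (at most one coda consonant is licensed; onsets are limited to one consonant).

2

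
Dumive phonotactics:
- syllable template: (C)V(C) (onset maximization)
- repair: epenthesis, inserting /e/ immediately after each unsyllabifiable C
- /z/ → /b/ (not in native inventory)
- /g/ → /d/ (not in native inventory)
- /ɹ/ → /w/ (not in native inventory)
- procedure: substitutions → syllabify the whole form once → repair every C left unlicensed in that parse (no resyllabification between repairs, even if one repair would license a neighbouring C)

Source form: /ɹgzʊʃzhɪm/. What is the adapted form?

Substitution: /ɹ/ → /w/, /g/ → /d/, /z/ → /b/, giving /wdbʊʃbhɪm/.
Under (C)V(C), the unsyllabifiable consonants are /w/, /d/, /b/ (at most one coda consonant is licensed; onsets are limited to one consonant).
Each unlicensed consonant becomes the onset of a new syllable: /w/ → /we/, /d/ → /de/, /b/ → /be/.

wedebʊʃbehɪm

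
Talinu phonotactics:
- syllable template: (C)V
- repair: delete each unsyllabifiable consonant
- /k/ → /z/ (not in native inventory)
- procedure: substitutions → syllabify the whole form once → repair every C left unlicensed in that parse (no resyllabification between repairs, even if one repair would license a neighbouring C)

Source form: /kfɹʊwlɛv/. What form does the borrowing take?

ɹʊlɛ

Substitution: /k/ → /z/, giving /zfɹʊwlɛv/.
Syllabifying with onset maximization leaves /z/, /f/, /w/, /v/ stranded (no codas are permitted; onsets are limited to one consonant).
Deleting the stranded consonants removes /z/, /f/, /w/, /v/.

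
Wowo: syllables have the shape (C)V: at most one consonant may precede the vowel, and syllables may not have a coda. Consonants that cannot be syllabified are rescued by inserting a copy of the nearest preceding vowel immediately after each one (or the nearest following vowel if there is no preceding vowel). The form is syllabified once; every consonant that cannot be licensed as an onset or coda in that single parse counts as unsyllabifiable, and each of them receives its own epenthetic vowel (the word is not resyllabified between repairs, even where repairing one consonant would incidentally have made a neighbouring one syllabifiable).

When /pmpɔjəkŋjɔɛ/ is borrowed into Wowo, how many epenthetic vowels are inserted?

The unsyllabifiable consonants are /p/, /m/, /k/, /ŋ/; each receives one epenthetic vowel.

4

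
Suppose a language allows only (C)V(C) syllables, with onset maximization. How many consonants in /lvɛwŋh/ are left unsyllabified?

Under (C)V(C), the unsyllabifiable consonants are /l/, /ŋ/, /h/ (at most one coda consonant is licensed; onsets are limited to one consonant).

3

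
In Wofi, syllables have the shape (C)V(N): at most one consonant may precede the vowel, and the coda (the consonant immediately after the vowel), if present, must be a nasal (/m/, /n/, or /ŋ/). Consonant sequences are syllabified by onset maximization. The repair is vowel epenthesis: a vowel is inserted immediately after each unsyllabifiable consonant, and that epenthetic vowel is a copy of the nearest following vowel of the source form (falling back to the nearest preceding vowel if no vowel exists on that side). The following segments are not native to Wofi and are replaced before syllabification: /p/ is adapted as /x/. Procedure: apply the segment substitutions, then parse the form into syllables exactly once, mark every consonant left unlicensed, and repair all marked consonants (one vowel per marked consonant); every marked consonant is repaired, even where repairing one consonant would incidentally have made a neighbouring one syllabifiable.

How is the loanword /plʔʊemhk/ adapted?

Substitution: /p/ → /x/, giving /xlʔʊemhk/.
Under (C)V(N), the unsyllabifiable consonants are /x/, /l/, /h/, /k/ (only a nasal (/m/, /n/, or /ŋ/) is licensed in coda position; onsets are limited to one consonant).
Epenthesis after each stranded consonant: /x/ → /xʊ/, /l/ → /lʊ/, /h/ → /he/, /k/ → /ke/.

xʊlʊʔʊemheke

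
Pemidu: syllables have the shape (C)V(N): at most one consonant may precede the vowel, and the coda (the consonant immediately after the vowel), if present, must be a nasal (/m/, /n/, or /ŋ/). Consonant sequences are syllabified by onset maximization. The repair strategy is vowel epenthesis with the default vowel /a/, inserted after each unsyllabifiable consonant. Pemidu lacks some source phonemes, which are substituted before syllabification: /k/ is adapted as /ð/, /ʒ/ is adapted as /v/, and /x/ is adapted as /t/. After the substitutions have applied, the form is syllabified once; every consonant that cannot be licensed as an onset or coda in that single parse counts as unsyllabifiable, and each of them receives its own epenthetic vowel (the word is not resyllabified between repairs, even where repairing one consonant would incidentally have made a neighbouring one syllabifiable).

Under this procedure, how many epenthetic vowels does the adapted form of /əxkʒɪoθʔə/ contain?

After substitution the input is /ətðvɪoθʔə/.
The unsyllabifiable consonants are /t/, /ð/, /θ/; each receives one epenthetic vowel.

3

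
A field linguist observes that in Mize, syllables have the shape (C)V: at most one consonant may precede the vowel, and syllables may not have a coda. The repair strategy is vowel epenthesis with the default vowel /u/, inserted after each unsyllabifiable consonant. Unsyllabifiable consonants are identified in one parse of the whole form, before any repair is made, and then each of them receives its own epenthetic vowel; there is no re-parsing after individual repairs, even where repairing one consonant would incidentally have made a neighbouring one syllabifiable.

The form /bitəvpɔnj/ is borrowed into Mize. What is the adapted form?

bitəvupɔnuju

Syllabifying with onset maximization leaves /v/, /n/, /j/ stranded (no codas are permitted; onsets are limited to one consonant).
Epenthesis after each stranded consonant: /v/ → /vu/, /n/ → /nu/, /j/ → /ju/.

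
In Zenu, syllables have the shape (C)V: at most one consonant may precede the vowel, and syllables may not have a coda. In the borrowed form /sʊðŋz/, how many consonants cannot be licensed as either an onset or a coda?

3

Under (C)V, the unsyllabifiable consonants are /ð/, /ŋ/, /z/ (no codas are permitted; onsets are limited to one consonant).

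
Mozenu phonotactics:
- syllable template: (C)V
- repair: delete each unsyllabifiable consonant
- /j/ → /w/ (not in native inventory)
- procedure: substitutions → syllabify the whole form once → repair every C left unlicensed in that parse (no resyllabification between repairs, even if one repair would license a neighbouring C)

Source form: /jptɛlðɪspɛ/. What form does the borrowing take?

Substitution: /j/ → /w/, giving /wptɛlðɪspɛ/.
The consonants /w/, /p/, /l/, /s/ cannot be parsed into a legal (C)V syllable (no codas are permitted; onsets are limited to one consonant).
Each unlicensed consonant is deleted: /w/, /p/, /l/, /s/.

tɛðɪpɛ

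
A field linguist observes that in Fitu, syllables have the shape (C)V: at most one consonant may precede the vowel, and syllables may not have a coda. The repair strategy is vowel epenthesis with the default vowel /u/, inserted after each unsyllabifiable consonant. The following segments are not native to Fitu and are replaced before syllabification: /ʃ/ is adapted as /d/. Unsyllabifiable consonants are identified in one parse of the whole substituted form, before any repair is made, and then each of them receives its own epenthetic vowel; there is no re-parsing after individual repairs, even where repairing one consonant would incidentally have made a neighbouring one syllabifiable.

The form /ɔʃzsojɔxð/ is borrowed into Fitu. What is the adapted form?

ɔduzusojɔxuðu

Substitution: /ʃ/ → /d/, giving /ɔdzsojɔxð/.
The consonants /d/, /z/, /x/, /ð/ cannot be parsed into a legal (C)V syllable (no codas are permitted; onsets are limited to one consonant).
Epenthesis after each stranded consonant: /d/ → /du/, /z/ → /zu/, /x/ → /xu/, /ð/ → /ðu/.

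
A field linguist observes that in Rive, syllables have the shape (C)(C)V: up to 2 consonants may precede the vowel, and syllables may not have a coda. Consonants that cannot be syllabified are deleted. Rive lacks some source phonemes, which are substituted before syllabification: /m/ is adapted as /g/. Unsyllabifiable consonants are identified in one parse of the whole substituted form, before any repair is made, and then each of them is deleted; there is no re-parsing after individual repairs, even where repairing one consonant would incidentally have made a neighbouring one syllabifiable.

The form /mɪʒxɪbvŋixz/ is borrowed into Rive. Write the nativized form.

Substitution: /m/ → /g/, giving /gɪʒxɪbvŋixz/.
Syllabifying with onset maximization leaves /b/, /x/, /z/ stranded (no codas are permitted; onsets may contain at most 2 consonants).
Each unlicensed consonant is deleted: /b/, /x/, /z/.

gɪʒxɪvŋi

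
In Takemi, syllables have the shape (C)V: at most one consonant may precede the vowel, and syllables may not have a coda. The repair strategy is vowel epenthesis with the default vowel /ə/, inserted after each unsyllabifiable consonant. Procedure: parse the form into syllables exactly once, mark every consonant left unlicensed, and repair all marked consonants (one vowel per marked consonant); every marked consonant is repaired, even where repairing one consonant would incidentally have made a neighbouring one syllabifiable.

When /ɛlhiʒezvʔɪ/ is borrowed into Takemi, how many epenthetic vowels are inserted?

3

The unsyllabifiable consonants are /l/, /z/, /v/; each receives one epenthetic vowel.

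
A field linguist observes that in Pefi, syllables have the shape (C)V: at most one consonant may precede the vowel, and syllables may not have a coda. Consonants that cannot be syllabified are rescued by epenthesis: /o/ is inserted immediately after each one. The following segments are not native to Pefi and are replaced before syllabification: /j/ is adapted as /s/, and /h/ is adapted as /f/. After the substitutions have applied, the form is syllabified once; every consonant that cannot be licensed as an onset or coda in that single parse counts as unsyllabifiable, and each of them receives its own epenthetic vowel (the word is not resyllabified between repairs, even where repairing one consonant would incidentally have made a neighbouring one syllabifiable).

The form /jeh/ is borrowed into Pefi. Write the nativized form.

sefo

Substitution: /j/ → /s/, /h/ → /f/, giving /sef/.
The consonants /f/ cannot be parsed into a legal (C)V syllable (no codas are permitted; onsets are limited to one consonant).
Epenthesis after each stranded consonant: /f/ → /fo/.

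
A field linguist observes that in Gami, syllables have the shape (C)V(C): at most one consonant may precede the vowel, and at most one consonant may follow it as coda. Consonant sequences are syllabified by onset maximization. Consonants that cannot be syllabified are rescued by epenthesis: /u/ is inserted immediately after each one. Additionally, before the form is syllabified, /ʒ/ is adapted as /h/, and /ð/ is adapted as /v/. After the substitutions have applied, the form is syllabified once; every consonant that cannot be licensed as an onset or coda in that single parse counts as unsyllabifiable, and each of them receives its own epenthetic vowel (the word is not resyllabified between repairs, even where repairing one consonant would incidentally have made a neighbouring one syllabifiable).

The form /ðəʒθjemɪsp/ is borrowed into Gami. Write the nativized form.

vəhθujemɪspu

Substitution: /ð/ → /v/, /ʒ/ → /h/, giving /vəhθjemɪsp/.
Under (C)V(C), the unsyllabifiable consonants are /θ/, /p/ (at most one coda consonant is licensed; onsets are limited to one consonant).
Each unlicensed consonant becomes the onset of a new syllable: /θ/ → /θu/, /p/ → /pu/.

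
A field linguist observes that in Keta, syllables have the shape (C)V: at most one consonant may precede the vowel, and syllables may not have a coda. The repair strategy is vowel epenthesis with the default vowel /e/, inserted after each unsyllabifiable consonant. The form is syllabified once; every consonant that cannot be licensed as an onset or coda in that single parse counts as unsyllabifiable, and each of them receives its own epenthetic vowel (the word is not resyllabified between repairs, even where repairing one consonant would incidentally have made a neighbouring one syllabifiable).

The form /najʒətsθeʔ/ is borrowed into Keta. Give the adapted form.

najeʒəteseθeʔe

Syllabifying with onset maximization leaves /j/, /t/, /s/, /ʔ/ stranded (no codas are permitted; onsets are limited to one consonant).
Epenthesis after each stranded consonant: /j/ → /je/, /t/ → /te/, /s/ → /se/, /ʔ/ → /ʔe/.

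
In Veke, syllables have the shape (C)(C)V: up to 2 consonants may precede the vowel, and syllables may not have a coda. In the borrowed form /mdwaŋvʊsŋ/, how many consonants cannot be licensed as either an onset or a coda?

Syllabifying with onset maximization leaves /m/, /s/, /ŋ/ stranded (no codas are permitted; onsets may contain at most 2 consonants).

3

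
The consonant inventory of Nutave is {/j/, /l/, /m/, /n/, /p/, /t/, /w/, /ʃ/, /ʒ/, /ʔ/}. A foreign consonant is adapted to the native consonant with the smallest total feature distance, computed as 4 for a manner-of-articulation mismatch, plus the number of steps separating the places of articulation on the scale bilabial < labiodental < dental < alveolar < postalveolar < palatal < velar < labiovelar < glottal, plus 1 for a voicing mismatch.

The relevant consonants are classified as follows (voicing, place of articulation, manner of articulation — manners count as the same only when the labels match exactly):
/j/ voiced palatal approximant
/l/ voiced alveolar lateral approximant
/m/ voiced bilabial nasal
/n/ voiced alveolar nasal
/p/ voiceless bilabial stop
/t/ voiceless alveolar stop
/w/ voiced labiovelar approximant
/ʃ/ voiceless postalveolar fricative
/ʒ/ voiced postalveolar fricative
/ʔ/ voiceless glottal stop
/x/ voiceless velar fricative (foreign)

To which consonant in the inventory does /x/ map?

/ʃ/ is closest: same manner (fricative), place distance 2 (velar→postalveolar), same voicing; total 2. Next closest is /ʒ/ at distance 3.

ʃ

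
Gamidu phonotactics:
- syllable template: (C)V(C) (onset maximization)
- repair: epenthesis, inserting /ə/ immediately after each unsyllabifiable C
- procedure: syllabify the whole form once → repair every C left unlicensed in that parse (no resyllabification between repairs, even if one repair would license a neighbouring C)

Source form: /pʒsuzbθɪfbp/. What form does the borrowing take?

pəʒəsuzbəθɪfbəpə

The consonants /p/, /ʒ/, /b/, /b/, /p/ cannot be parsed into a legal (C)V(C) syllable (at most one coda consonant is licensed; onsets are limited to one consonant).
Epenthesis after each stranded consonant: /p/ → /pə/, /ʒ/ → /ʒə/, /b/ → /bə/, /b/ → /bə/, /p/ → /pə/.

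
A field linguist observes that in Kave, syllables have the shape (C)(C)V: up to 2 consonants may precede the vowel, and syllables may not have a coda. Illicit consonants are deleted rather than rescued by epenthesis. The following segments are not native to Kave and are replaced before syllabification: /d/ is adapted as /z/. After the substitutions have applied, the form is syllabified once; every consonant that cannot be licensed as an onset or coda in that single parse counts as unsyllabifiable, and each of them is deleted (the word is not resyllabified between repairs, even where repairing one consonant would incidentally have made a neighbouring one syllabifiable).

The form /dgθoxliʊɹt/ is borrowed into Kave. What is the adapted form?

Substitution: /d/ → /z/, giving /zgθoxliʊɹt/.
Syllabifying with onset maximization leaves /z/, /ɹ/, /t/ stranded (no codas are permitted; onsets may contain at most 2 consonants).
Deleting the stranded consonants removes /z/, /ɹ/, /t/.

gθoxliʊ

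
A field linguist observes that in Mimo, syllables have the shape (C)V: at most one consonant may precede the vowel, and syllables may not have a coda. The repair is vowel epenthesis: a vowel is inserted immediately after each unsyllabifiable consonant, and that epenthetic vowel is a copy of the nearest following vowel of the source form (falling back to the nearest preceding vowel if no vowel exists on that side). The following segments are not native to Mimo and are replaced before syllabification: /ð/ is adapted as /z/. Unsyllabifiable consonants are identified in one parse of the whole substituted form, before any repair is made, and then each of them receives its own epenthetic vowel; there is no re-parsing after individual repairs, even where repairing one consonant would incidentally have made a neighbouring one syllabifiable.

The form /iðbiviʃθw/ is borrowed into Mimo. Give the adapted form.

Substitution: /ð/ → /z/, giving /izbiviʃθw/.
The consonants /z/, /ʃ/, /θ/, /w/ cannot be parsed into a legal (C)V syllable (no codas are permitted; onsets are limited to one consonant).
Each unlicensed consonant becomes the onset of a new syllable: /z/ → /zi/, /ʃ/ → /ʃi/, /θ/ → /θi/, /w/ → /wi/.

izibiviʃiθiwi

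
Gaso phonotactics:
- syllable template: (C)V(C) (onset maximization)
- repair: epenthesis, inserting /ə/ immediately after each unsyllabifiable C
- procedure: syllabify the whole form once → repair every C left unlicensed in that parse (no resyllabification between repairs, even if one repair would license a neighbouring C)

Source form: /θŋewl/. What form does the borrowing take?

The consonants /θ/, /l/ cannot be parsed into a legal (C)V(C) syllable (at most one coda consonant is licensed; onsets are limited to one consonant).
Inserting the epenthetic vowel yields /θ/ → /θə/, /l/ → /lə/.

θəŋewlə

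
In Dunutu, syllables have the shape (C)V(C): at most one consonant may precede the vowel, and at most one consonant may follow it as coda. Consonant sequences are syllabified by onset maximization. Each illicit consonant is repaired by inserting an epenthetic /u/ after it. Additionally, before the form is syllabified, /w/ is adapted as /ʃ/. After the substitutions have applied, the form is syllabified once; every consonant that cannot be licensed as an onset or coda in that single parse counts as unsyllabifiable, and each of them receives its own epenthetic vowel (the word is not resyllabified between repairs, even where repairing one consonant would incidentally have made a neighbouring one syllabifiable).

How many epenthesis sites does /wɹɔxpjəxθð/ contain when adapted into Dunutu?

After substitution the input is /ʃɹɔxpjəxθð/.
The unsyllabifiable consonants are /ʃ/, /p/, /θ/, /ð/; each receives one epenthetic vowel.

4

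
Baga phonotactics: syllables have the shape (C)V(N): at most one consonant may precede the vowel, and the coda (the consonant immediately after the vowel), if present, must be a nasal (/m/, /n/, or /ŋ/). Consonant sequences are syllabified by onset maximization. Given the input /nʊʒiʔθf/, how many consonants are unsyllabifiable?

The consonants /ʔ/, /θ/, /f/ cannot be parsed into a legal (C)V(N) syllable (only a nasal (/m/, /n/, or /ŋ/) is licensed in coda position; onsets are limited to one consonant).

3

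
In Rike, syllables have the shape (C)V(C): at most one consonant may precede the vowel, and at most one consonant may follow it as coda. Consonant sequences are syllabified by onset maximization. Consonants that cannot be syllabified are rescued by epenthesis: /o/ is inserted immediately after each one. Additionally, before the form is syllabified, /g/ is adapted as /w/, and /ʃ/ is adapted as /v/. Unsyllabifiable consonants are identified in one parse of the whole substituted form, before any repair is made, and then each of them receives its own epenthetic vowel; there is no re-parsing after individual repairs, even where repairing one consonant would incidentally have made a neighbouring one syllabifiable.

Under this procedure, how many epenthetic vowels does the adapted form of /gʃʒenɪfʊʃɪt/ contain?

After substitution the input is /wvʒenɪfʊvɪt/.
The unsyllabifiable consonants are /w/, /v/; each receives one epenthetic vowel.

2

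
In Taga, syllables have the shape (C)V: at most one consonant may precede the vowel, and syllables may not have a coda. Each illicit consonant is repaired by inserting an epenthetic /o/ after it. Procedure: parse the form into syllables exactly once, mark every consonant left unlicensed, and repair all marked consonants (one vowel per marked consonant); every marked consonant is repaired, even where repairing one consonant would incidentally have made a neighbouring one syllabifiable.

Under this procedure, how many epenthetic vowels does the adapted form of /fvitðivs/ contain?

The unsyllabifiable consonants are /f/, /t/, /v/, /s/; each receives one epenthetic vowel.

4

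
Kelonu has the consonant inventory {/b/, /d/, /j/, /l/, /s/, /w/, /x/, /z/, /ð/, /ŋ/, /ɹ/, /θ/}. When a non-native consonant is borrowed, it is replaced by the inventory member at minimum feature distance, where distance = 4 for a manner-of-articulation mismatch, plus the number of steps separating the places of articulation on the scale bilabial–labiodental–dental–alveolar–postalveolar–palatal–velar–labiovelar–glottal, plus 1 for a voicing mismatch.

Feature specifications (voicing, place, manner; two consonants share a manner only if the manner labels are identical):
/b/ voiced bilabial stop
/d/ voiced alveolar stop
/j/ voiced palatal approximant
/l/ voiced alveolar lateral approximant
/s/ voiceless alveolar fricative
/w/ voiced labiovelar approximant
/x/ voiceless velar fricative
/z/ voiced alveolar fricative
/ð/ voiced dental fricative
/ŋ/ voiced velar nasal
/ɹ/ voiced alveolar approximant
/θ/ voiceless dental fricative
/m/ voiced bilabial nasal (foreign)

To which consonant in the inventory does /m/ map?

b

/b/ is closest: manner differs (nasal→stop, +4), place distance 0 (bilabial→bilabial), same voicing; total 4. Next closest is /ð/ at distance 6.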